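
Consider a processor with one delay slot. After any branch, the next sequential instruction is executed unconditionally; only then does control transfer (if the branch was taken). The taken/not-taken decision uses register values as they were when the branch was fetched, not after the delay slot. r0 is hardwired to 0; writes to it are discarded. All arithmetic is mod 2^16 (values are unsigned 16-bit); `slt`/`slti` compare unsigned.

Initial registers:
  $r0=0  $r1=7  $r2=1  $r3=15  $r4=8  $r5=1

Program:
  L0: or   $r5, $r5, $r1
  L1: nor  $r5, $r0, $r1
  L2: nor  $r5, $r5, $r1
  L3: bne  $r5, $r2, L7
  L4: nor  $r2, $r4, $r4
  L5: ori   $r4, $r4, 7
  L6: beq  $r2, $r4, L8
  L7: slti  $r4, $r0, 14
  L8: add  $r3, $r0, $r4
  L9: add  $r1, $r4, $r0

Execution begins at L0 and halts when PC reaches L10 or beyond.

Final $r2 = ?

65527

[0] or   $r5, $r5, $r1  →  {$r0:0, $r1:7, $r2:1, $r3:15, $r4:8, $r5:7}
[1] nor  $r5, $r0, $r1  →  {$r0:0, $r1:7, $r2:1, $r3:15, $r4:8, $r5:65528}
[2] nor  $r5, $r5, $r1  →  {$r0:0, $r1:7, $r2:1, $r3:15, $r4:8, $r5:0}
[3] bne  $r5, $r2, L7  →  {$r0:0, $r1:7, $r2:1, $r3:15, $r4:8, $r5:0}  ⟨branch taken⟩
[4] nor  $r2, $r4, $r4  →  {$r0:0, $r1:7, $r2:65527, $r3:15, $r4:8, $r5:0}
[7] slti  $r4, $r0, 14  →  {$r0:0, $r1:7, $r2:65527, $r3:15, $r4:1, $r5:0}
[8] add  $r3, $r0, $r4  →  {$r0:0, $r1:7, $r2:65527, $r3:1, $r4:1, $r5:0}
[9] add  $r1, $r4, $r0  →  {$r0:0, $r1:1, $r2:65527, $r3:1, $r4:1, $r5:0}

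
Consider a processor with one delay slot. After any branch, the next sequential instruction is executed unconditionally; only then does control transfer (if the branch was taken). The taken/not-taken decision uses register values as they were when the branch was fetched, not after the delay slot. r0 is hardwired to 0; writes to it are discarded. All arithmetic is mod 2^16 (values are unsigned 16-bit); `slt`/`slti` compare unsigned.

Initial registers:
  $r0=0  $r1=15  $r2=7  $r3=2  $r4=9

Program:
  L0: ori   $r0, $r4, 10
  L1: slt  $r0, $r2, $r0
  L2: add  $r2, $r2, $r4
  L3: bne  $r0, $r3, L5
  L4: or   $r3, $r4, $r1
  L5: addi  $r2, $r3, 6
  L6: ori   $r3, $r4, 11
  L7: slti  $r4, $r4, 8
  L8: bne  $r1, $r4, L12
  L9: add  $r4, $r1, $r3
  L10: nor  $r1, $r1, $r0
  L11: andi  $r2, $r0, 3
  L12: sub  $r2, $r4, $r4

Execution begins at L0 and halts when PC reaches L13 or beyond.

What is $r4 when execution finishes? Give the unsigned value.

26

#0 ori   $r0, $r4, 10 ; 0/15/7/2/9
#1 slt  $r0, $r2, $r0 ; 0/15/7/2/9
#2 add  $r2, $r2, $r4 ; 0/15/16/2/9
#3 bne  $r0, $r3, L5 ; 0/15/16/2/9 ; →target
#4 or   $r3, $r4, $r1 ; 0/15/16/15/9
#5 addi  $r2, $r3, 6 ; 0/15/21/15/9
#6 ori   $r3, $r4, 11 ; 0/15/21/11/9
#7 slti  $r4, $r4, 8 ; 0/15/21/11/0
#8 bne  $r1, $r4, L12 ; 0/15/21/11/0 ; →target
#9 add  $r4, $r1, $r3 ; 0/15/21/11/26
#12 sub  $r2, $r4, $r4 ; 0/15/0/11/26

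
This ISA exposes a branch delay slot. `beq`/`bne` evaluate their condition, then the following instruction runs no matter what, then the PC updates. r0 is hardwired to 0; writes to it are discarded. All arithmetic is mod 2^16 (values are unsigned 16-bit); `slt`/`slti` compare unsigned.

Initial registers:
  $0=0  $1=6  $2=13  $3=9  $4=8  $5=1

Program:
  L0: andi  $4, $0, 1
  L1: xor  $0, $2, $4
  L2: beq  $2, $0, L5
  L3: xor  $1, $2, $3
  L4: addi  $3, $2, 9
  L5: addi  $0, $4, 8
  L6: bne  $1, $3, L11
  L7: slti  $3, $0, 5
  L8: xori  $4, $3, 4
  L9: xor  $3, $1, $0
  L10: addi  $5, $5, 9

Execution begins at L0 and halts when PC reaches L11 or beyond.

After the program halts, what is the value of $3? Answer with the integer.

1

[0] andi  $4, $0, 1  →  {$0:0, $1:6, $2:13, $3:9, $4:0, $5:1}
[1] xor  $0, $2, $4  →  {$0:0, $1:6, $2:13, $3:9, $4:0, $5:1}
[2] beq  $2, $0, L5  →  {$0:0, $1:6, $2:13, $3:9, $4:0, $5:1}  ⟨branch fallthrough⟩
[3] xor  $1, $2, $3  →  {$0:0, $1:4, $2:13, $3:9, $4:0, $5:1}
[4] addi  $3, $2, 9  →  {$0:0, $1:4, $2:13, $3:22, $4:0, $5:1}
[5] addi  $0, $4, 8  →  {$0:0, $1:4, $2:13, $3:22, $4:0, $5:1}
[6] bne  $1, $3, L11  →  {$0:0, $1:4, $2:13, $3:22, $4:0, $5:1}  ⟨branch taken⟩
[7] slti  $3, $0, 5  →  {$0:0, $1:4, $2:13, $3:1, $4:0, $5:1}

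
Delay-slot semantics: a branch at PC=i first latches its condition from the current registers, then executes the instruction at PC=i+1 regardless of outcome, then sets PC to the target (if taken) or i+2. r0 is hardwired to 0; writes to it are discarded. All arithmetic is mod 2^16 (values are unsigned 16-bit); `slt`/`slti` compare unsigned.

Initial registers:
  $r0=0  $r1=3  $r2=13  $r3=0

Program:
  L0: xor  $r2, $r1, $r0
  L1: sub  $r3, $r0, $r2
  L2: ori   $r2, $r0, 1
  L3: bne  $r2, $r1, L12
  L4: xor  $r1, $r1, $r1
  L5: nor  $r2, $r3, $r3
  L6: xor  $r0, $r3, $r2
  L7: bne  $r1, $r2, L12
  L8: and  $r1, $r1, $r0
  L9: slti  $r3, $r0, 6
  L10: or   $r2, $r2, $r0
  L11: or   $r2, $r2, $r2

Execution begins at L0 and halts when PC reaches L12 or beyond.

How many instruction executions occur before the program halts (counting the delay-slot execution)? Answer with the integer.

5

PC=0  xor  $r2, $r1, $r0     | $r0=0 $r1=3 $r2=3 $r3=0
PC=1  sub  $r3, $r0, $r2     | $r0=0 $r1=3 $r2=3 $r3=65533
PC=2  ori   $r2, $r0, 1      | $r0=0 $r1=3 $r2=1 $r3=65533
PC=3  bne  $r2, $r1, L12     | $r0=0 $r1=3 $r2=1 $r3=65533  [TAKEN]
PC=4  xor  $r1, $r1, $r1     | $r0=0 $r1=0 $r2=1 $r3=65533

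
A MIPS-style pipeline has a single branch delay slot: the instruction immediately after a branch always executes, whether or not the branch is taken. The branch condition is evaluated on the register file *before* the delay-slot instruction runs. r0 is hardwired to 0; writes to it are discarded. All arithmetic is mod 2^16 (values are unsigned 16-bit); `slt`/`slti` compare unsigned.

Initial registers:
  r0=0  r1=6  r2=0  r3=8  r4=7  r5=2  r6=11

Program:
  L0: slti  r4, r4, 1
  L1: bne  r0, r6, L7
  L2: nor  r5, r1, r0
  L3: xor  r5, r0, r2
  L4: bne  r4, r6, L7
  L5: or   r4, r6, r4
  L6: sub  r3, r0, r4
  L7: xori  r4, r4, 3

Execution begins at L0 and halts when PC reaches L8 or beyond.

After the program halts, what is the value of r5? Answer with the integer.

65529

PC=0  slti  r4, r4, 1        | r0=0 r1=6 r2=0 r3=8 r4=0 r5=2 r6=11
PC=1  bne  r0, r6, L7        | r0=0 r1=6 r2=0 r3=8 r4=0 r5=2 r6=11  [TAKEN]
PC=2  nor  r5, r1, r0        | r0=0 r1=6 r2=0 r3=8 r4=0 r5=65529 r6=11
PC=7  xori  r4, r4, 3        | r0=0 r1=6 r2=0 r3=8 r4=3 r5=65529 r6=11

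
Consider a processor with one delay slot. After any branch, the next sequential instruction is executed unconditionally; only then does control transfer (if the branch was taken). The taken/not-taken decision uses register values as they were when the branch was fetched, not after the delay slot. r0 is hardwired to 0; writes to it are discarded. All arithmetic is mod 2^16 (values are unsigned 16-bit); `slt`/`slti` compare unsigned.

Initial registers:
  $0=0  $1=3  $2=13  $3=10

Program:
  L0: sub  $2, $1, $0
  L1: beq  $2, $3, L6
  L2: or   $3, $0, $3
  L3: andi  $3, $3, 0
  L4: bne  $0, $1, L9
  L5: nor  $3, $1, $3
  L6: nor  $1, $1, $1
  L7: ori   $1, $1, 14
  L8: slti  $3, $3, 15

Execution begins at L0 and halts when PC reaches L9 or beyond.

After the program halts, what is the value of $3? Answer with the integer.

65532

  step pc=0: sub  $2, $1, $0  regs=(0,3,3,10)
  step pc=1: beq  $2, $3, L6  cond=F  regs=(0,3,3,10)
  step pc=2: or   $3, $0, $3  regs=(0,3,3,10)
  step pc=3: andi  $3, $3, 0  regs=(0,3,3,0)
  step pc=4: bne  $0, $1, L9  cond=T  regs=(0,3,3,0)
  step pc=5: nor  $3, $1, $3  regs=(0,3,3,65532)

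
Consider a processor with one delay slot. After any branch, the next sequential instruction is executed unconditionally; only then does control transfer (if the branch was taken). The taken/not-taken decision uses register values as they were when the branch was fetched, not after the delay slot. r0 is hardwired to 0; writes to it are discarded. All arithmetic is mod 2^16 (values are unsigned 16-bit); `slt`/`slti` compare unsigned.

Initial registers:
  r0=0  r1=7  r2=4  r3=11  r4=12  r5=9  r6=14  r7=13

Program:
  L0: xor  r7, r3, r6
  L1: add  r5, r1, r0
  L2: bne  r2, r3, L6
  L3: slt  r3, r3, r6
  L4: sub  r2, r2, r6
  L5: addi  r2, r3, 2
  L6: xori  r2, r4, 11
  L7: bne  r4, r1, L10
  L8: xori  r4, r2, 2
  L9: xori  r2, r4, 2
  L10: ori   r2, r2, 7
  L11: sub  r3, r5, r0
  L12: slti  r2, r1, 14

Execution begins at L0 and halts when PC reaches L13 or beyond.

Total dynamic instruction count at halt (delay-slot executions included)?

10

#0 xor  r7, r3, r6 ; 0/7/4/11/12/9/14/5
#1 add  r5, r1, r0 ; 0/7/4/11/12/7/14/5
#2 bne  r2, r3, L6 ; 0/7/4/11/12/7/14/5 ; →target
#3 slt  r3, r3, r6 ; 0/7/4/1/12/7/14/5
#6 xori  r2, r4, 11 ; 0/7/7/1/12/7/14/5
#7 bne  r4, r1, L10 ; 0/7/7/1/12/7/14/5 ; →target
#8 xori  r4, r2, 2 ; 0/7/7/1/5/7/14/5
#10 ori   r2, r2, 7 ; 0/7/7/1/5/7/14/5
#11 sub  r3, r5, r0 ; 0/7/7/7/5/7/14/5
#12 slti  r2, r1, 14 ; 0/7/1/7/5/7/14/5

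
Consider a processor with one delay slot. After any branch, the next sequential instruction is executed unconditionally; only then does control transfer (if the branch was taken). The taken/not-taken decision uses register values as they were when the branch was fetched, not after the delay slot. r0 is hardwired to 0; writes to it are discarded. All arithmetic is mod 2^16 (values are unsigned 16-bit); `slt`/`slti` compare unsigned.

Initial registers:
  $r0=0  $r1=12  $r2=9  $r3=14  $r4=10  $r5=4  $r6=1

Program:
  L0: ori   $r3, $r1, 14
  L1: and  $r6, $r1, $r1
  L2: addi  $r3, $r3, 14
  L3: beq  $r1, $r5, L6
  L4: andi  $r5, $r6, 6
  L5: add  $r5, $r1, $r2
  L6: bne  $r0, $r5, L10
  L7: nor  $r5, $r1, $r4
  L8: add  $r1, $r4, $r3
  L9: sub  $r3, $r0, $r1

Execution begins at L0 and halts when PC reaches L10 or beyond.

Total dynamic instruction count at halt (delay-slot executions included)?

  step pc=0: ori   $r3, $r1, 14  regs=(0,12,9,14,10,4,1)
  step pc=1: and  $r6, $r1, $r1  regs=(0,12,9,14,10,4,12)
  step pc=2: addi  $r3, $r3, 14  regs=(0,12,9,28,10,4,12)
  step pc=3: beq  $r1, $r5, L6  cond=F  regs=(0,12,9,28,10,4,12)
  step pc=4: andi  $r5, $r6, 6  regs=(0,12,9,28,10,4,12)
  step pc=5: add  $r5, $r1, $r2  regs=(0,12,9,28,10,21,12)
  step pc=6: bne  $r0, $r5, L10  cond=T  regs=(0,12,9,28,10,21,12)
  step pc=7: nor  $r5, $r1, $r4  regs=(0,12,9,28,10,65521,12)

8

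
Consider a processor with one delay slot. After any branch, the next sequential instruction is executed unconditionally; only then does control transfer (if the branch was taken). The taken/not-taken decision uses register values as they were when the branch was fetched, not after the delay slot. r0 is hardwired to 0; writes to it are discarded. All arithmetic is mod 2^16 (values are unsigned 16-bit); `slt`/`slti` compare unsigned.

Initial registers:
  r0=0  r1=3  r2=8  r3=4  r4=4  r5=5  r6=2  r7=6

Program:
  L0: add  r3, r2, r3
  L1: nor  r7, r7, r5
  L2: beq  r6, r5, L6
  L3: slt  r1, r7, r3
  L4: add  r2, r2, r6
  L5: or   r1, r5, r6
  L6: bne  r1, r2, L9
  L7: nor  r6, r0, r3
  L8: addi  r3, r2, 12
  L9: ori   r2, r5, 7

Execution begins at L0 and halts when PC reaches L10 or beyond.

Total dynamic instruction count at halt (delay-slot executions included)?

#0 add  r3, r2, r3 ; 0/3/8/12/4/5/2/6
#1 nor  r7, r7, r5 ; 0/3/8/12/4/5/2/65528
#2 beq  r6, r5, L6 ; 0/3/8/12/4/5/2/65528 ; →fallthru
#3 slt  r1, r7, r3 ; 0/0/8/12/4/5/2/65528
#4 add  r2, r2, r6 ; 0/0/10/12/4/5/2/65528
#5 or   r1, r5, r6 ; 0/7/10/12/4/5/2/65528
#6 bne  r1, r2, L9 ; 0/7/10/12/4/5/2/65528 ; →target
#7 nor  r6, r0, r3 ; 0/7/10/12/4/5/65523/65528
#9 ori   r2, r5, 7 ; 0/7/7/12/4/5/65523/65528

9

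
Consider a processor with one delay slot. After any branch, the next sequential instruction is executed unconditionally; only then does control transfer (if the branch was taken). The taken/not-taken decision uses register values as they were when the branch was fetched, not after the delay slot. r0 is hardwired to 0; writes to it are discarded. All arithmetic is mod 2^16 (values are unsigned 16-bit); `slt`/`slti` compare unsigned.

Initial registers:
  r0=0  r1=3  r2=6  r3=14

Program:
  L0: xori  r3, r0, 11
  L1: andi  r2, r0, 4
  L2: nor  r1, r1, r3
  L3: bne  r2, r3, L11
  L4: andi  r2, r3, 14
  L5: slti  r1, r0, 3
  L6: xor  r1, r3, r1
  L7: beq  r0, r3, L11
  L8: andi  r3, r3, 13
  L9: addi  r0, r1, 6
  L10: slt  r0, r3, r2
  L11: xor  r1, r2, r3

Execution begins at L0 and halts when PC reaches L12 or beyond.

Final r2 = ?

#0 xori  r3, r0, 11 ; 0/3/6/11
#1 andi  r2, r0, 4 ; 0/3/0/11
#2 nor  r1, r1, r3 ; 0/65524/0/11
#3 bne  r2, r3, L11 ; 0/65524/0/11 ; →target
#4 andi  r2, r3, 14 ; 0/65524/10/11
#11 xor  r1, r2, r3 ; 0/1/10/11

10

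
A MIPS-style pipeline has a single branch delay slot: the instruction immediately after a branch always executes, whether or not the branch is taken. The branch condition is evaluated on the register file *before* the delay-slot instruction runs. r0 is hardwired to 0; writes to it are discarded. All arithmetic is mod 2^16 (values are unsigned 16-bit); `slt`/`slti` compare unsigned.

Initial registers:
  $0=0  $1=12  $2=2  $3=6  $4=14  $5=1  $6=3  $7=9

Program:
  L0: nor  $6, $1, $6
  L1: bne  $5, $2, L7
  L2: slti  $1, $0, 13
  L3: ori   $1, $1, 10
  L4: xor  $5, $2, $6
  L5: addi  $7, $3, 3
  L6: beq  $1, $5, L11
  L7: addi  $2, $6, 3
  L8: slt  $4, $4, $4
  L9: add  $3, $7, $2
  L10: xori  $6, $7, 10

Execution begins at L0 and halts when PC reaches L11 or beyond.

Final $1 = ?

PC=0  nor  $6, $1, $6        | $0=0 $1=12 $2=2 $3=6 $4=14 $5=1 $6=65520 $7=9
PC=1  bne  $5, $2, L7        | $0=0 $1=12 $2=2 $3=6 $4=14 $5=1 $6=65520 $7=9  [TAKEN]
PC=2  slti  $1, $0, 13       | $0=0 $1=1 $2=2 $3=6 $4=14 $5=1 $6=65520 $7=9
PC=7  addi  $2, $6, 3        | $0=0 $1=1 $2=65523 $3=6 $4=14 $5=1 $6=65520 $7=9
PC=8  slt  $4, $4, $4        | $0=0 $1=1 $2=65523 $3=6 $4=0 $5=1 $6=65520 $7=9
PC=9  add  $3, $7, $2        | $0=0 $1=1 $2=65523 $3=65532 $4=0 $5=1 $6=65520 $7=9
PC=10 xori  $6, $7, 10       | $0=0 $1=1 $2=65523 $3=65532 $4=0 $5=1 $6=3 $7=9

1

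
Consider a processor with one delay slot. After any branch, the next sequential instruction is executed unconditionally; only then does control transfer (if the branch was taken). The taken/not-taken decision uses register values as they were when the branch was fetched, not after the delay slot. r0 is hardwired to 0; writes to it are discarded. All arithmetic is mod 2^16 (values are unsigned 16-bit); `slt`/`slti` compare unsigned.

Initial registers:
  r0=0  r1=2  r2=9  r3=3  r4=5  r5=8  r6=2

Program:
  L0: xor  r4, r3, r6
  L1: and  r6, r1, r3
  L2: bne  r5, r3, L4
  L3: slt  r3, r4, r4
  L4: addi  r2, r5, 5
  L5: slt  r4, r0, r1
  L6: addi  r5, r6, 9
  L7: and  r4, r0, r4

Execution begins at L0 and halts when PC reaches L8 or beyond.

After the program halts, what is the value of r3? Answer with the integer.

0

PC=0  xor  r4, r3, r6        | r0=0 r1=2 r2=9 r3=3 r4=1 r5=8 r6=2
PC=1  and  r6, r1, r3        | r0=0 r1=2 r2=9 r3=3 r4=1 r5=8 r6=2
PC=2  bne  r5, r3, L4        | r0=0 r1=2 r2=9 r3=3 r4=1 r5=8 r6=2  [TAKEN]
PC=3  slt  r3, r4, r4        | r0=0 r1=2 r2=9 r3=0 r4=1 r5=8 r6=2
PC=4  addi  r2, r5, 5        | r0=0 r1=2 r2=13 r3=0 r4=1 r5=8 r6=2
PC=5  slt  r4, r0, r1        | r0=0 r1=2 r2=13 r3=0 r4=1 r5=8 r6=2
PC=6  addi  r5, r6, 9        | r0=0 r1=2 r2=13 r3=0 r4=1 r5=11 r6=2
PC=7  and  r4, r0, r4        | r0=0 r1=2 r2=13 r3=0 r4=0 r5=11 r6=2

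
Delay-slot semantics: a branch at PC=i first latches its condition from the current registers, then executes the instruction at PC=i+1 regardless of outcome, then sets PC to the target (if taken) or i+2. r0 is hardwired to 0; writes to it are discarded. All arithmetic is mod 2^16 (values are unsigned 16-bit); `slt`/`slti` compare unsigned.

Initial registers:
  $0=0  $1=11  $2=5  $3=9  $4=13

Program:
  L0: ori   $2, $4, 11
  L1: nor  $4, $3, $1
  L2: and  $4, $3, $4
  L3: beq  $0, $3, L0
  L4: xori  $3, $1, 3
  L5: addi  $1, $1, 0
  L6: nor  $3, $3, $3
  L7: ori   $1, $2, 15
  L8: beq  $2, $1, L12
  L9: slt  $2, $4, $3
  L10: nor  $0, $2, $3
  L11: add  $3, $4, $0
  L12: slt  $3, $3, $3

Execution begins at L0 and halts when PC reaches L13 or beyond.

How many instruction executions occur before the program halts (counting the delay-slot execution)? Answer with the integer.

#0 ori   $2, $4, 11 ; 0/11/15/9/13
#1 nor  $4, $3, $1 ; 0/11/15/9/65524
#2 and  $4, $3, $4 ; 0/11/15/9/0
#3 beq  $0, $3, L0 ; 0/11/15/9/0 ; →fallthru
#4 xori  $3, $1, 3 ; 0/11/15/8/0
#5 addi  $1, $1, 0 ; 0/11/15/8/0
#6 nor  $3, $3, $3 ; 0/11/15/65527/0
#7 ori   $1, $2, 15 ; 0/15/15/65527/0
#8 beq  $2, $1, L12 ; 0/15/15/65527/0 ; →target
#9 slt  $2, $4, $3 ; 0/15/1/65527/0
#12 slt  $3, $3, $3 ; 0/15/1/0/0

11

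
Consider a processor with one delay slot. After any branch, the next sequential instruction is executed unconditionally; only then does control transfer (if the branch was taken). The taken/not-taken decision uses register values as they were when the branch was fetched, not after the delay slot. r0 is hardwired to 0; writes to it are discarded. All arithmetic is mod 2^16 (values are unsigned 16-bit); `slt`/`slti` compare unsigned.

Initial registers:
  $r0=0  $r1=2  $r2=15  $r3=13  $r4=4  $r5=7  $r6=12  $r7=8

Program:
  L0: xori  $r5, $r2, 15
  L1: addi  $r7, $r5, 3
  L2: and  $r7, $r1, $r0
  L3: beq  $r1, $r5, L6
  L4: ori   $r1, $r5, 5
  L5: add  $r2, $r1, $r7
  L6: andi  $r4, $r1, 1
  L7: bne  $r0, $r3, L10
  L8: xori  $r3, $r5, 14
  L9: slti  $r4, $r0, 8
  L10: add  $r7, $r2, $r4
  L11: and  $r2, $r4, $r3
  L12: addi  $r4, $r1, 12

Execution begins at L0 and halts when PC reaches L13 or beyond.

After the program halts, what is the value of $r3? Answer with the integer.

#0 xori  $r5, $r2, 15 ; 0/2/15/13/4/0/12/8
#1 addi  $r7, $r5, 3 ; 0/2/15/13/4/0/12/3
#2 and  $r7, $r1, $r0 ; 0/2/15/13/4/0/12/0
#3 beq  $r1, $r5, L6 ; 0/2/15/13/4/0/12/0 ; →fallthru
#4 ori   $r1, $r5, 5 ; 0/5/15/13/4/0/12/0
#5 add  $r2, $r1, $r7 ; 0/5/5/13/4/0/12/0
#6 andi  $r4, $r1, 1 ; 0/5/5/13/1/0/12/0
#7 bne  $r0, $r3, L10 ; 0/5/5/13/1/0/12/0 ; →target
#8 xori  $r3, $r5, 14 ; 0/5/5/14/1/0/12/0
#10 add  $r7, $r2, $r4 ; 0/5/5/14/1/0/12/6
#11 and  $r2, $r4, $r3 ; 0/5/0/14/1/0/12/6
#12 addi  $r4, $r1, 12 ; 0/5/0/14/17/0/12/6

14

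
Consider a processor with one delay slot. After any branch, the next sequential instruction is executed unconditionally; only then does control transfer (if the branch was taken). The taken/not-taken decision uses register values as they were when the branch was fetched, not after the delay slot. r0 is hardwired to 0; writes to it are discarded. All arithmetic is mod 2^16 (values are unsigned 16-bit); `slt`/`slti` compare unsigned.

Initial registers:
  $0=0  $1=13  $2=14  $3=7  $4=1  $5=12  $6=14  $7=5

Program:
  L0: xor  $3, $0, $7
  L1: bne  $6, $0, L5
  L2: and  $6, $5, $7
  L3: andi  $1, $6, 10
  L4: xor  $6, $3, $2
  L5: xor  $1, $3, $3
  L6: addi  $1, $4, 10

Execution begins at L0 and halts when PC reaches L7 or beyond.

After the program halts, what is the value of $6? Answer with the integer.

PC=0  xor  $3, $0, $7        | $0=0 $1=13 $2=14 $3=5 $4=1 $5=12 $6=14 $7=5
PC=1  bne  $6, $0, L5        | $0=0 $1=13 $2=14 $3=5 $4=1 $5=12 $6=14 $7=5  [TAKEN]
PC=2  and  $6, $5, $7        | $0=0 $1=13 $2=14 $3=5 $4=1 $5=12 $6=4 $7=5
PC=5  xor  $1, $3, $3        | $0=0 $1=0 $2=14 $3=5 $4=1 $5=12 $6=4 $7=5
PC=6  addi  $1, $4, 10       | $0=0 $1=11 $2=14 $3=5 $4=1 $5=12 $6=4 $7=5

4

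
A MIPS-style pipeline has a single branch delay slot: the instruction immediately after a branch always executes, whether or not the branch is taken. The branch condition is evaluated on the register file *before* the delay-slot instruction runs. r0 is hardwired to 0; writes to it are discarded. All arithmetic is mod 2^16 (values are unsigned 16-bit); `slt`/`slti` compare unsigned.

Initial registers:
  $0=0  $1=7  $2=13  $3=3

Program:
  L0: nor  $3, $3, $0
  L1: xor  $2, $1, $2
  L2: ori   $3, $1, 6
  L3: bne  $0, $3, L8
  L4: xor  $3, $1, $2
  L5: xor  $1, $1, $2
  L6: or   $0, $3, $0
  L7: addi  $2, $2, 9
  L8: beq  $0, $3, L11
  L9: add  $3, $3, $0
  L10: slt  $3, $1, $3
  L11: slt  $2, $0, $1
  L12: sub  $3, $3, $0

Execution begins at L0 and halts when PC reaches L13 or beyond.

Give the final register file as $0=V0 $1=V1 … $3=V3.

[0] nor  $3, $3, $0  →  {$0:0, $1:7, $2:13, $3:65532}
[1] xor  $2, $1, $2  →  {$0:0, $1:7, $2:10, $3:65532}
[2] ori   $3, $1, 6  →  {$0:0, $1:7, $2:10, $3:7}
[3] bne  $0, $3, L8  →  {$0:0, $1:7, $2:10, $3:7}  ⟨branch taken⟩
[4] xor  $3, $1, $2  →  {$0:0, $1:7, $2:10, $3:13}
[8] beq  $0, $3, L11  →  {$0:0, $1:7, $2:10, $3:13}  ⟨branch fallthrough⟩
[9] add  $3, $3, $0  →  {$0:0, $1:7, $2:10, $3:13}
[10] slt  $3, $1, $3  →  {$0:0, $1:7, $2:10, $3:1}
[11] slt  $2, $0, $1  →  {$0:0, $1:7, $2:1, $3:1}
[12] sub  $3, $3, $0  →  {$0:0, $1:7, $2:1, $3:1}

$0=0 $1=7 $2=1 $3=1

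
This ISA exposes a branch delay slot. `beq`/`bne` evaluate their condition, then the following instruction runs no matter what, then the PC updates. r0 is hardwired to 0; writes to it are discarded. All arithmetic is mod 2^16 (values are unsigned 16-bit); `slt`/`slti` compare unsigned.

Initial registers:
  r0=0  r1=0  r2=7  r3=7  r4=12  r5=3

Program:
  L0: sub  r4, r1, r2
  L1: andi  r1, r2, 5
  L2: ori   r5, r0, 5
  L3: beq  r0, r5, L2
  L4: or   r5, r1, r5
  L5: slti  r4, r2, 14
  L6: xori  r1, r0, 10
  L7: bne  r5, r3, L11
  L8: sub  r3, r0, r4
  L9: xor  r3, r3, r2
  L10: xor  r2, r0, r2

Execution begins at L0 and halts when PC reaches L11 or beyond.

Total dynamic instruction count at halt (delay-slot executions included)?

9

  step pc=0: sub  r4, r1, r2  regs=(0,0,7,7,65529,3)
  step pc=1: andi  r1, r2, 5  regs=(0,5,7,7,65529,3)
  step pc=2: ori   r5, r0, 5  regs=(0,5,7,7,65529,5)
  step pc=3: beq  r0, r5, L2  cond=F  regs=(0,5,7,7,65529,5)
  step pc=4: or   r5, r1, r5  regs=(0,5,7,7,65529,5)
  step pc=5: slti  r4, r2, 14  regs=(0,5,7,7,1,5)
  step pc=6: xori  r1, r0, 10  regs=(0,10,7,7,1,5)
  step pc=7: bne  r5, r3, L11  cond=T  regs=(0,10,7,7,1,5)
  step pc=8: sub  r3, r0, r4  regs=(0,10,7,65535,1,5)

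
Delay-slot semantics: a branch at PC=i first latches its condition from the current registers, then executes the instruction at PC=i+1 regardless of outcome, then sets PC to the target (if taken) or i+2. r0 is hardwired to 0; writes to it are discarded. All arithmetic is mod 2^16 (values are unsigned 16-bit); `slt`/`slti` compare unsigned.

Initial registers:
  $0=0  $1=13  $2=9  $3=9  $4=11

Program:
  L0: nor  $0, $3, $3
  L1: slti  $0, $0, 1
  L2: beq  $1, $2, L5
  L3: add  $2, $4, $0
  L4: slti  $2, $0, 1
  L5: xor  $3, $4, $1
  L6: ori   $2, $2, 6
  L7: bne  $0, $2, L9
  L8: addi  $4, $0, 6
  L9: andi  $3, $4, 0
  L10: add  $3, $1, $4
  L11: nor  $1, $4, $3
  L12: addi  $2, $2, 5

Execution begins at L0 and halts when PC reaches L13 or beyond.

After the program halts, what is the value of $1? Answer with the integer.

65512

#0 nor  $0, $3, $3 ; 0/13/9/9/11
#1 slti  $0, $0, 1 ; 0/13/9/9/11
#2 beq  $1, $2, L5 ; 0/13/9/9/11 ; →fallthru
#3 add  $2, $4, $0 ; 0/13/11/9/11
#4 slti  $2, $0, 1 ; 0/13/1/9/11
#5 xor  $3, $4, $1 ; 0/13/1/6/11
#6 ori   $2, $2, 6 ; 0/13/7/6/11
#7 bne  $0, $2, L9 ; 0/13/7/6/11 ; →target
#8 addi  $4, $0, 6 ; 0/13/7/6/6
#9 andi  $3, $4, 0 ; 0/13/7/0/6
#10 add  $3, $1, $4 ; 0/13/7/19/6
#11 nor  $1, $4, $3 ; 0/65512/7/19/6
#12 addi  $2, $2, 5 ; 0/65512/12/19/6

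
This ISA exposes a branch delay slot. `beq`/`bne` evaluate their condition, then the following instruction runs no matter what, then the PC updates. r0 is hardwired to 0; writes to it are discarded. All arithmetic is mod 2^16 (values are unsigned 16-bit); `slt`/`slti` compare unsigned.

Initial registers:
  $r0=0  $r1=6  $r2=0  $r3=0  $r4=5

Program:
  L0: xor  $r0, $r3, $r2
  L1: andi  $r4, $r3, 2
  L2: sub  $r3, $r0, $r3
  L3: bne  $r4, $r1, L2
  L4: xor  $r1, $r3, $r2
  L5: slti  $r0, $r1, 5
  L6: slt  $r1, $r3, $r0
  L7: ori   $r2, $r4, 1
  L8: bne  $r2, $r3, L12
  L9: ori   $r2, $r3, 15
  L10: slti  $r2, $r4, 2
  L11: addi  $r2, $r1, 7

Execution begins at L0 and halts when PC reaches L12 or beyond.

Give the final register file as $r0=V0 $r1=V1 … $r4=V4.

$r0=0 $r1=0 $r2=15 $r3=0 $r4=0

PC=0  xor  $r0, $r3, $r2     | $r0=0 $r1=6 $r2=0 $r3=0 $r4=5
PC=1  andi  $r4, $r3, 2      | $r0=0 $r1=6 $r2=0 $r3=0 $r4=0
PC=2  sub  $r3, $r0, $r3     | $r0=0 $r1=6 $r2=0 $r3=0 $r4=0
PC=3  bne  $r4, $r1, L2      | $r0=0 $r1=6 $r2=0 $r3=0 $r4=0  [TAKEN]
PC=4  xor  $r1, $r3, $r2     | $r0=0 $r1=0 $r2=0 $r3=0 $r4=0
PC=2  sub  $r3, $r0, $r3     | $r0=0 $r1=0 $r2=0 $r3=0 $r4=0
PC=3  bne  $r4, $r1, L2      | $r0=0 $r1=0 $r2=0 $r3=0 $r4=0  [not taken]
PC=4  xor  $r1, $r3, $r2     | $r0=0 $r1=0 $r2=0 $r3=0 $r4=0
PC=5  slti  $r0, $r1, 5      | $r0=0 $r1=0 $r2=0 $r3=0 $r4=0
PC=6  slt  $r1, $r3, $r0     | $r0=0 $r1=0 $r2=0 $r3=0 $r4=0
PC=7  ori   $r2, $r4, 1      | $r0=0 $r1=0 $r2=1 $r3=0 $r4=0
PC=8  bne  $r2, $r3, L12     | $r0=0 $r1=0 $r2=1 $r3=0 $r4=0  [TAKEN]
PC=9  ori   $r2, $r3, 15     | $r0=0 $r1=0 $r2=15 $r3=0 $r4=0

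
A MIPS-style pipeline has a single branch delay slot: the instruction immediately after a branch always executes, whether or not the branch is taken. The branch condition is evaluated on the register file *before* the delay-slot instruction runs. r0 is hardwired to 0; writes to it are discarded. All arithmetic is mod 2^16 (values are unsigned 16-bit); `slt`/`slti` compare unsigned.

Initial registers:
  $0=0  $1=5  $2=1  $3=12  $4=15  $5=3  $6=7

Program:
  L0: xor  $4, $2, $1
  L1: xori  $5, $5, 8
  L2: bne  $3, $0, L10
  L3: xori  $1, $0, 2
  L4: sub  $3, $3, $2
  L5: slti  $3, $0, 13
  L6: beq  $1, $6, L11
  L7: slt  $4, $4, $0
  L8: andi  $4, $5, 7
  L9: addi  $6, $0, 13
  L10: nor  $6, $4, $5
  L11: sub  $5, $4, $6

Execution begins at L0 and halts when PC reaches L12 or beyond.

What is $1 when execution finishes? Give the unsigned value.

PC=0  xor  $4, $2, $1        | $0=0 $1=5 $2=1 $3=12 $4=4 $5=3 $6=7
PC=1  xori  $5, $5, 8        | $0=0 $1=5 $2=1 $3=12 $4=4 $5=11 $6=7
PC=2  bne  $3, $0, L10       | $0=0 $1=5 $2=1 $3=12 $4=4 $5=11 $6=7  [TAKEN]
PC=3  xori  $1, $0, 2        | $0=0 $1=2 $2=1 $3=12 $4=4 $5=11 $6=7
PC=10 nor  $6, $4, $5        | $0=0 $1=2 $2=1 $3=12 $4=4 $5=11 $6=65520
PC=11 sub  $5, $4, $6        | $0=0 $1=2 $2=1 $3=12 $4=4 $5=20 $6=65520

2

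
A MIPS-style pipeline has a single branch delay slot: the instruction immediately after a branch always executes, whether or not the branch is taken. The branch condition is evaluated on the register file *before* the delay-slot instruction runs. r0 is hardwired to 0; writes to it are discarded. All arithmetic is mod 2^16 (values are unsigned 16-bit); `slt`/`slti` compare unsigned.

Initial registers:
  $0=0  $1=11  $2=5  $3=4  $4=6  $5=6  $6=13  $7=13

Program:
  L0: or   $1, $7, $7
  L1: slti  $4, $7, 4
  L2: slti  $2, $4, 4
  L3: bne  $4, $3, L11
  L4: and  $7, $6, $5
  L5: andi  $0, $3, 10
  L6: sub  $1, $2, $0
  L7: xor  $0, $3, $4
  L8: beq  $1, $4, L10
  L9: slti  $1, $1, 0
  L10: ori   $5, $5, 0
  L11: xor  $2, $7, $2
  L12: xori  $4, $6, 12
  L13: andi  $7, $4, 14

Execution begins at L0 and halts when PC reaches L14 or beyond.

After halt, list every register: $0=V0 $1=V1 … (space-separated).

#0 or   $1, $7, $7 ; 0/13/5/4/6/6/13/13
#1 slti  $4, $7, 4 ; 0/13/5/4/0/6/13/13
#2 slti  $2, $4, 4 ; 0/13/1/4/0/6/13/13
#3 bne  $4, $3, L11 ; 0/13/1/4/0/6/13/13 ; →target
#4 and  $7, $6, $5 ; 0/13/1/4/0/6/13/4
#11 xor  $2, $7, $2 ; 0/13/5/4/0/6/13/4
#12 xori  $4, $6, 12 ; 0/13/5/4/1/6/13/4
#13 andi  $7, $4, 14 ; 0/13/5/4/1/6/13/0

$0=0 $1=13 $2=5 $3=4 $4=1 $5=6 $6=13 $7=0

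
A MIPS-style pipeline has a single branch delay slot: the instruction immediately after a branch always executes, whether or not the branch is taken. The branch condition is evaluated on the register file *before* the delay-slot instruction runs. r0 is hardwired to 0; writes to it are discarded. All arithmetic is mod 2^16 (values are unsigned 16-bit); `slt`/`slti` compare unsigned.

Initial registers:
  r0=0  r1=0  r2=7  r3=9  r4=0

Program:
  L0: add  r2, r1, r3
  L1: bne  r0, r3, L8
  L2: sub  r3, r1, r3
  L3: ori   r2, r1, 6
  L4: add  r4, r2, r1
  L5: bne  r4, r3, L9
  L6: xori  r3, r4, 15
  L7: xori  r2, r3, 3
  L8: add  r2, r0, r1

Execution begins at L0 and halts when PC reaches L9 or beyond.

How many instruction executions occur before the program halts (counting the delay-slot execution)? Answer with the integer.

4

#0 add  r2, r1, r3 ; 0/0/9/9/0
#1 bne  r0, r3, L8 ; 0/0/9/9/0 ; →target
#2 sub  r3, r1, r3 ; 0/0/9/65527/0
#8 add  r2, r0, r1 ; 0/0/0/65527/0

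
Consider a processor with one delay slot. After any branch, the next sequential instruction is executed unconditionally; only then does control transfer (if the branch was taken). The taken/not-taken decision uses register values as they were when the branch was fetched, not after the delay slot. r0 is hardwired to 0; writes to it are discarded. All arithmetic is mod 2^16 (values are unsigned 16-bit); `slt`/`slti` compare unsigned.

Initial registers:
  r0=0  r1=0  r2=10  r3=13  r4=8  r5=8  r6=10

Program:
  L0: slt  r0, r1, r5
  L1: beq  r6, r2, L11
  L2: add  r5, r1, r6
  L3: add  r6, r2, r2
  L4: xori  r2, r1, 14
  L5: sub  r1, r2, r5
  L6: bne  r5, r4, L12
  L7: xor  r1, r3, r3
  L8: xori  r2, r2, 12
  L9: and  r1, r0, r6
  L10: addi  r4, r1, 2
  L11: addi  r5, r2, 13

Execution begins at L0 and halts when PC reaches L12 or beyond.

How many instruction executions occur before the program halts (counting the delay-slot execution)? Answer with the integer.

4

#0 slt  r0, r1, r5 ; 0/0/10/13/8/8/10
#1 beq  r6, r2, L11 ; 0/0/10/13/8/8/10 ; →target
#2 add  r5, r1, r6 ; 0/0/10/13/8/10/10
#11 addi  r5, r2, 13 ; 0/0/10/13/8/23/10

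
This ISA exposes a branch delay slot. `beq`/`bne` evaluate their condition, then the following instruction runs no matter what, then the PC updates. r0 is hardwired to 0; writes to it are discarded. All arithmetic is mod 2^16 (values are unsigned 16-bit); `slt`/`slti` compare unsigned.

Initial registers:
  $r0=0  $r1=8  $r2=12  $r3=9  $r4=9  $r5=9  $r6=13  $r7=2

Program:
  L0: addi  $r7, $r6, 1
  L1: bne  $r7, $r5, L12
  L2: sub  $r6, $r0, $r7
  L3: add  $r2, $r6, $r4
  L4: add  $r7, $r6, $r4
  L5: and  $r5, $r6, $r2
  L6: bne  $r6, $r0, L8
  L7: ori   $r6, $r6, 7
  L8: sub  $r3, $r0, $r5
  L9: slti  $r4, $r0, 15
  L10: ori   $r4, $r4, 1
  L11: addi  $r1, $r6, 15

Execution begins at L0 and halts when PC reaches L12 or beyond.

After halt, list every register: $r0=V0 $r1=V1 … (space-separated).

  step pc=0: addi  $r7, $r6, 1  regs=(0,8,12,9,9,9,13,14)
  step pc=1: bne  $r7, $r5, L12  cond=T  regs=(0,8,12,9,9,9,13,14)
  step pc=2: sub  $r6, $r0, $r7  regs=(0,8,12,9,9,9,65522,14)

$r0=0 $r1=8 $r2=12 $r3=9 $r4=9 $r5=9 $r6=65522 $r7=14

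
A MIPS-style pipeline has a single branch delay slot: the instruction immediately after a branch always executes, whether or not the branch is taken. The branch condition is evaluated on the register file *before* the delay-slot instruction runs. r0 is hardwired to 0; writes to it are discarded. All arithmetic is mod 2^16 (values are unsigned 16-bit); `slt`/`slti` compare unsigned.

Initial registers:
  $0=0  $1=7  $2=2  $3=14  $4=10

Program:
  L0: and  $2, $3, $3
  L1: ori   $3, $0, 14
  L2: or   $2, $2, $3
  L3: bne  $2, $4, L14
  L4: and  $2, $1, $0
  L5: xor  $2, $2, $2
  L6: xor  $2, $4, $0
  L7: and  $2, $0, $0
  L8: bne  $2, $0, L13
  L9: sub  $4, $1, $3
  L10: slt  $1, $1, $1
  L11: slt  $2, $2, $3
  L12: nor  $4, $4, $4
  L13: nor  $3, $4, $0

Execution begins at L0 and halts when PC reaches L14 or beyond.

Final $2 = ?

PC=0  and  $2, $3, $3        | $0=0 $1=7 $2=14 $3=14 $4=10
PC=1  ori   $3, $0, 14       | $0=0 $1=7 $2=14 $3=14 $4=10
PC=2  or   $2, $2, $3        | $0=0 $1=7 $2=14 $3=14 $4=10
PC=3  bne  $2, $4, L14       | $0=0 $1=7 $2=14 $3=14 $4=10  [TAKEN]
PC=4  and  $2, $1, $0        | $0=0 $1=7 $2=0 $3=14 $4=10

0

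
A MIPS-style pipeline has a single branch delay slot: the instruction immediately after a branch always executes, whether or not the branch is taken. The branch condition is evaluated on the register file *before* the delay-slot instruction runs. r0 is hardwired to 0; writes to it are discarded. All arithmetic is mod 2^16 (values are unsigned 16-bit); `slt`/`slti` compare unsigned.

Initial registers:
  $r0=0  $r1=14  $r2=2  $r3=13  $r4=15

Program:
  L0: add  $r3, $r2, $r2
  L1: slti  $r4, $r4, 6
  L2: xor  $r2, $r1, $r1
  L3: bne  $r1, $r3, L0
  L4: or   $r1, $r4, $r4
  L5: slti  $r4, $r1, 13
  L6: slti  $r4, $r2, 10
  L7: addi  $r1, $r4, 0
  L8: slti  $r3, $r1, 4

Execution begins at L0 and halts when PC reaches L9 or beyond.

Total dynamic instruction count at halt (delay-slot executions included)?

14

[0] add  $r3, $r2, $r2  →  {$r0:0, $r1:14, $r2:2, $r3:4, $r4:15}
[1] slti  $r4, $r4, 6  →  {$r0:0, $r1:14, $r2:2, $r3:4, $r4:0}
[2] xor  $r2, $r1, $r1  →  {$r0:0, $r1:14, $r2:0, $r3:4, $r4:0}
[3] bne  $r1, $r3, L0  →  {$r0:0, $r1:14, $r2:0, $r3:4, $r4:0}  ⟨branch taken⟩
[4] or   $r1, $r4, $r4  →  {$r0:0, $r1:0, $r2:0, $r3:4, $r4:0}
[0] add  $r3, $r2, $r2  →  {$r0:0, $r1:0, $r2:0, $r3:0, $r4:0}
[1] slti  $r4, $r4, 6  →  {$r0:0, $r1:0, $r2:0, $r3:0, $r4:1}
[2] xor  $r2, $r1, $r1  →  {$r0:0, $r1:0, $r2:0, $r3:0, $r4:1}
[3] bne  $r1, $r3, L0  →  {$r0:0, $r1:0, $r2:0, $r3:0, $r4:1}  ⟨branch fallthrough⟩
[4] or   $r1, $r4, $r4  →  {$r0:0, $r1:1, $r2:0, $r3:0, $r4:1}
[5] slti  $r4, $r1, 13  →  {$r0:0, $r1:1, $r2:0, $r3:0, $r4:1}
[6] slti  $r4, $r2, 10  →  {$r0:0, $r1:1, $r2:0, $r3:0, $r4:1}
[7] addi  $r1, $r4, 0  →  {$r0:0, $r1:1, $r2:0, $r3:0, $r4:1}
[8] slti  $r3, $r1, 4  →  {$r0:0, $r1:1, $r2:0, $r3:1, $r4:1}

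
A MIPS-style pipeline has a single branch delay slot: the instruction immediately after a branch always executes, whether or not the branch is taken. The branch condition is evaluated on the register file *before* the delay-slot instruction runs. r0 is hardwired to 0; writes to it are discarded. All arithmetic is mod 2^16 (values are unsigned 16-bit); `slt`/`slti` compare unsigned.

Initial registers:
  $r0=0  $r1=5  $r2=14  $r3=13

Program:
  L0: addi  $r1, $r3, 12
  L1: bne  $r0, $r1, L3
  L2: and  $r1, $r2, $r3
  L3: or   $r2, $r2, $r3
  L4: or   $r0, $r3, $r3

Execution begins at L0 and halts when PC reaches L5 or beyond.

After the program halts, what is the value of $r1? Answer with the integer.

#0 addi  $r1, $r3, 12 ; 0/25/14/13
#1 bne  $r0, $r1, L3 ; 0/25/14/13 ; →target
#2 and  $r1, $r2, $r3 ; 0/12/14/13
#3 or   $r2, $r2, $r3 ; 0/12/15/13
#4 or   $r0, $r3, $r3 ; 0/12/15/13

12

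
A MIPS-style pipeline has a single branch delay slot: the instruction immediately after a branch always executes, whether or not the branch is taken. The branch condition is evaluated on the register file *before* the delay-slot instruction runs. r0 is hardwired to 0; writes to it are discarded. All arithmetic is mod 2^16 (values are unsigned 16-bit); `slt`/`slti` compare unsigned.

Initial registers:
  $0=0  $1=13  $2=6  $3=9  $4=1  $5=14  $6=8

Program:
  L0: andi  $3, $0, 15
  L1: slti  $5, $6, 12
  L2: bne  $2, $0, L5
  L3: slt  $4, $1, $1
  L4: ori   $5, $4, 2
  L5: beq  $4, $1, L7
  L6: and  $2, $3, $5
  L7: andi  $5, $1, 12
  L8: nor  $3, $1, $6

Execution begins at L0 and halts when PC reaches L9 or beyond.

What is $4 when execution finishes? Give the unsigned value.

#0 andi  $3, $0, 15 ; 0/13/6/0/1/14/8
#1 slti  $5, $6, 12 ; 0/13/6/0/1/1/8
#2 bne  $2, $0, L5 ; 0/13/6/0/1/1/8 ; →target
#3 slt  $4, $1, $1 ; 0/13/6/0/0/1/8
#5 beq  $4, $1, L7 ; 0/13/6/0/0/1/8 ; →fallthru
#6 and  $2, $3, $5 ; 0/13/0/0/0/1/8
#7 andi  $5, $1, 12 ; 0/13/0/0/0/12/8
#8 nor  $3, $1, $6 ; 0/13/0/65522/0/12/8

0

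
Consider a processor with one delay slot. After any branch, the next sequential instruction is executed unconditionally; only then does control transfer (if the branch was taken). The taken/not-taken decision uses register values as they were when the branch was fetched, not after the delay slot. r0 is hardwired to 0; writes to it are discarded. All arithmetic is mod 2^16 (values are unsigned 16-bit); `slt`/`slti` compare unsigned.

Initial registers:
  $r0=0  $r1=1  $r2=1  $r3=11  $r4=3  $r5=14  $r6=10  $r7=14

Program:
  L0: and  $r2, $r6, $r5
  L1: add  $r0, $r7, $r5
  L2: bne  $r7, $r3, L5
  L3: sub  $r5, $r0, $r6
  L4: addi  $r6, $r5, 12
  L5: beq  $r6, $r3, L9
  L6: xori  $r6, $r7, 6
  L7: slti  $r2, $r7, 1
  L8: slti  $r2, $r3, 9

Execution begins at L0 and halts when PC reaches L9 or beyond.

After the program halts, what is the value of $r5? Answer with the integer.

65526

PC=0  and  $r2, $r6, $r5     | $r0=0 $r1=1 $r2=10 $r3=11 $r4=3 $r5=14 $r6=10 $r7=14
PC=1  add  $r0, $r7, $r5     | $r0=0 $r1=1 $r2=10 $r3=11 $r4=3 $r5=14 $r6=10 $r7=14
PC=2  bne  $r7, $r3, L5      | $r0=0 $r1=1 $r2=10 $r3=11 $r4=3 $r5=14 $r6=10 $r7=14  [TAKEN]
PC=3  sub  $r5, $r0, $r6     | $r0=0 $r1=1 $r2=10 $r3=11 $r4=3 $r5=65526 $r6=10 $r7=14
PC=5  beq  $r6, $r3, L9      | $r0=0 $r1=1 $r2=10 $r3=11 $r4=3 $r5=65526 $r6=10 $r7=14  [not taken]
PC=6  xori  $r6, $r7, 6      | $r0=0 $r1=1 $r2=10 $r3=11 $r4=3 $r5=65526 $r6=8 $r7=14
PC=7  slti  $r2, $r7, 1      | $r0=0 $r1=1 $r2=0 $r3=11 $r4=3 $r5=65526 $r6=8 $r7=14
PC=8  slti  $r2, $r3, 9      | $r0=0 $r1=1 $r2=0 $r3=11 $r4=3 $r5=65526 $r6=8 $r7=14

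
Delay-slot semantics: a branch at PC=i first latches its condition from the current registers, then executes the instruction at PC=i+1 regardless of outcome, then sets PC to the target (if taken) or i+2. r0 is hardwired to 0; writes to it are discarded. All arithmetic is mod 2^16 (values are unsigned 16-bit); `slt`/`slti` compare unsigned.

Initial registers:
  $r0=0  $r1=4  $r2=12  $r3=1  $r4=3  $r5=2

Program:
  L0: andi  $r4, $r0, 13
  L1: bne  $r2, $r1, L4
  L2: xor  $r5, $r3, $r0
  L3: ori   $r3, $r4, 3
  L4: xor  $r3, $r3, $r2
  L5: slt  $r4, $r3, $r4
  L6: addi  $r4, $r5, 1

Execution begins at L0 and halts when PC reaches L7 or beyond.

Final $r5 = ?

PC=0  andi  $r4, $r0, 13     | $r0=0 $r1=4 $r2=12 $r3=1 $r4=0 $r5=2
PC=1  bne  $r2, $r1, L4      | $r0=0 $r1=4 $r2=12 $r3=1 $r4=0 $r5=2  [TAKEN]
PC=2  xor  $r5, $r3, $r0     | $r0=0 $r1=4 $r2=12 $r3=1 $r4=0 $r5=1
PC=4  xor  $r3, $r3, $r2     | $r0=0 $r1=4 $r2=12 $r3=13 $r4=0 $r5=1
PC=5  slt  $r4, $r3, $r4     | $r0=0 $r1=4 $r2=12 $r3=13 $r4=0 $r5=1
PC=6  addi  $r4, $r5, 1      | $r0=0 $r1=4 $r2=12 $r3=13 $r4=2 $r5=1

1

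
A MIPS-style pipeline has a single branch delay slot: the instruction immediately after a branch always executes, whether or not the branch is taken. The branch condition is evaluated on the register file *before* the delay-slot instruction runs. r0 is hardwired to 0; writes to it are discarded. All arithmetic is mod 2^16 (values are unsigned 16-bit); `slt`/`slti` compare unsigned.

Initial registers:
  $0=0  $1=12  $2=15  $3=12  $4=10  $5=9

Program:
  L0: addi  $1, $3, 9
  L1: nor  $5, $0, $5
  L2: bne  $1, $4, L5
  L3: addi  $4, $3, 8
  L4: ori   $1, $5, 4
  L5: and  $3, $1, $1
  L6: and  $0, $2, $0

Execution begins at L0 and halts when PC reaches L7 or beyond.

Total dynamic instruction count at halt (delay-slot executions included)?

6

  step pc=0: addi  $1, $3, 9  regs=(0,21,15,12,10,9)
  step pc=1: nor  $5, $0, $5  regs=(0,21,15,12,10,65526)
  step pc=2: bne  $1, $4, L5  cond=T  regs=(0,21,15,12,10,65526)
  step pc=3: addi  $4, $3, 8  regs=(0,21,15,12,20,65526)
  step pc=5: and  $3, $1, $1  regs=(0,21,15,21,20,65526)
  step pc=6: and  $0, $2, $0  regs=(0,21,15,21,20,65526)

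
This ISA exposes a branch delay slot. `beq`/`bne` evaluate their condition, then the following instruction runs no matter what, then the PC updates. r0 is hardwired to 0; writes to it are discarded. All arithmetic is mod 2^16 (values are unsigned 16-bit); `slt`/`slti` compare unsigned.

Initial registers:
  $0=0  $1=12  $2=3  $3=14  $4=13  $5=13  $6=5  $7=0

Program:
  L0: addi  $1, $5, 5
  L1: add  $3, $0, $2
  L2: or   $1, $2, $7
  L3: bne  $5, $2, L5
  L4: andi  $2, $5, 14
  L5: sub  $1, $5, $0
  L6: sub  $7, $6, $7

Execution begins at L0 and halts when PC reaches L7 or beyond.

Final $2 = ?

PC=0  addi  $1, $5, 5        | $0=0 $1=18 $2=3 $3=14 $4=13 $5=13 $6=5 $7=0
PC=1  add  $3, $0, $2        | $0=0 $1=18 $2=3 $3=3 $4=13 $5=13 $6=5 $7=0
PC=2  or   $1, $2, $7        | $0=0 $1=3 $2=3 $3=3 $4=13 $5=13 $6=5 $7=0
PC=3  bne  $5, $2, L5        | $0=0 $1=3 $2=3 $3=3 $4=13 $5=13 $6=5 $7=0  [TAKEN]
PC=4  andi  $2, $5, 14       | $0=0 $1=3 $2=12 $3=3 $4=13 $5=13 $6=5 $7=0
PC=5  sub  $1, $5, $0        | $0=0 $1=13 $2=12 $3=3 $4=13 $5=13 $6=5 $7=0
PC=6  sub  $7, $6, $7        | $0=0 $1=13 $2=12 $3=3 $4=13 $5=13 $6=5 $7=5

12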